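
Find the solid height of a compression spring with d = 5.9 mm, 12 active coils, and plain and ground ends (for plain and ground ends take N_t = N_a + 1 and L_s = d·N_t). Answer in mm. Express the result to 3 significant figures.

plain and ground ends: N_t = N_a + 1 = 12 + 1 = 13
L_s = d·N_t = 5.9 × 13 = 76.7 mm

76.7 mm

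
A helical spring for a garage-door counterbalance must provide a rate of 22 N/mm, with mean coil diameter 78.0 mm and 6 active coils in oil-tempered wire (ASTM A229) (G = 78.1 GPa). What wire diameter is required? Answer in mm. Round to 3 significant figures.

d = (8D³N_a·k / G)^(1/4) = (8·78.0³·6·22 / (78.1×10³))^0.25
  = (6416.5)^0.25 = 8.9500 mm

8.95 mm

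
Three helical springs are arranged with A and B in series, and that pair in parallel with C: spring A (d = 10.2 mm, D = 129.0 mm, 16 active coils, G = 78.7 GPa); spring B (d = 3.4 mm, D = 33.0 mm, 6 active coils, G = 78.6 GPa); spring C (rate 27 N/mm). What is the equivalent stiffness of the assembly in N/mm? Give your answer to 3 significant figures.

k_A = Gd⁴/(8D³N_a) = (78.7×10³)(10.2⁴)/(8·129.0³·16) = 3.1002 N/mm
k_B = Gd⁴/(8D³N_a) = (78.6×10³)(3.4⁴)/(8·33.0³·6) = 6.0891 N/mm
Springs A,B series: k_AB = 1/(1/3.1002+1/6.0891) = 2.0543 N/mm; parallel with C: k_eq = 2.0543+27 = 29.054 N/mm

29.1 N/mm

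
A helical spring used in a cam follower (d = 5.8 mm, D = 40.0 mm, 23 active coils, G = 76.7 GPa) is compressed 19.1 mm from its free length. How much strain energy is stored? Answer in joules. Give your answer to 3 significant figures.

k = Gd⁴/(8D³N_a) = (76.7×10³)(5.8⁴)/(8·40.0³·23) = 7.3707 N/mm
U = ½kδ² = 0.5 × 7.3707 × 19.1² = 1344.5 N·mm = 1.3445 J

1.34 J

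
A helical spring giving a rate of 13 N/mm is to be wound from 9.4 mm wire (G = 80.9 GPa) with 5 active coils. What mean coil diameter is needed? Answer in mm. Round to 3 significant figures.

D = (Gd⁴/(8N_a·k))^(1/3) = (80.9×10³·9.4⁴/(8·5·13))^(1/3)
  = (1.21467e+06)^(1/3) = 106.6970 mm

107 mm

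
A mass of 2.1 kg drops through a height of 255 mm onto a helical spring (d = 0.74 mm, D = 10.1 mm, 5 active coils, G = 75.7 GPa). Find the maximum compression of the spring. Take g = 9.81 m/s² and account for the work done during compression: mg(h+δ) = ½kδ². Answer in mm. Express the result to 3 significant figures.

180 mm

k = Gd⁴/(8D³N_a) = (75.7×10³)(0.74⁴)/(8·10.1³·5) = 0.55081 N/mm
W = mg = 2.1 × 9.81 = 20.601 N
½kδ² − Wδ − Wh = 0 → δ = (W + √(W² + 2kWh))/k
δ = (20.601 + √(424.4 + 5787.05))/0.55081 = (20.601 + 78.813)/0.55081 = 180.49 mm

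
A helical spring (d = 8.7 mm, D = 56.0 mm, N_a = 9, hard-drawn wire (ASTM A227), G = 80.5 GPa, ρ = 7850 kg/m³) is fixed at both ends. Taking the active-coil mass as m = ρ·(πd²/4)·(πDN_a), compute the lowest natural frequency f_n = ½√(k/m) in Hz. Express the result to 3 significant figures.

k = Gd⁴/(8D³N_a) = (80.5×10³)(8.7⁴)/(8·56.0³·9) = 36.473 N/mm = 36473 N/m
Wire length L = πDN_a = π·56.0·9 = 1583.4 mm
m = ρ·(πd²/4)·L = 7850 × 59.447×10⁻⁶ m² × 1.5834 m = 0.73889 kg
f_n = ½√(k/m) = 0.5·√(36473/0.73889) = 0.5·√(49363) = 111.09 Hz

111 Hz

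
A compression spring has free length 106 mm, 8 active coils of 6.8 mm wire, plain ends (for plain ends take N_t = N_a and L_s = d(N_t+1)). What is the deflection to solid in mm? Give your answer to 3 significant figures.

N_t = 8; L_s = 6.8·9 = 61.2 mm
δ_solid = L₀ − L_s = 106 − 61.2 = 44.8 mm

44.8 mm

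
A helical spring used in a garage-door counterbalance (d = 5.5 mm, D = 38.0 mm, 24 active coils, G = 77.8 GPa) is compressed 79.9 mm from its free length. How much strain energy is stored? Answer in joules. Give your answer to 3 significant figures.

k = Gd⁴/(8D³N_a) = (77.8×10³)(5.5⁴)/(8·38.0³·24) = 6.7574 N/mm
U = ½kδ² = 0.5 × 6.7574 × 79.9² = 21570 N·mm = 21.57 J

21.6 J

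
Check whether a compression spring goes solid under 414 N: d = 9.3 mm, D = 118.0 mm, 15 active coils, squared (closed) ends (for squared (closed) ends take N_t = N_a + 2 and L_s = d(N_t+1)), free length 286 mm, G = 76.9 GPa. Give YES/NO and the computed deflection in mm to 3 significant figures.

YES, δ = 142 mm

k = Gd⁴/(8D³N_a) = (76.9×10³)(9.3⁴)/(8·118.0³·15) = 2.9176 N/mm
N_t = 17; L_s = 9.3·18 = 167.4 mm; δ_solid = L₀ − L_s = 286 − 167.4 = 118.6 mm
δ = F/k = 414/2.9176 = 141.9 mm
δ ≥ δ_solid → spring goes solid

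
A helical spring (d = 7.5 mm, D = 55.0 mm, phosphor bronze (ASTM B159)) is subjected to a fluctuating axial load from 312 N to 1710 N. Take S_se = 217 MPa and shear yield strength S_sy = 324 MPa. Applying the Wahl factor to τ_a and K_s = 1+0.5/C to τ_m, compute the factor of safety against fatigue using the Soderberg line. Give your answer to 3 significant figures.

C = D/d = 55.0/7.5 = 7.3333; K_W = (4C−1)/(4C−4)+0.615/C = 1.2023; K_s = 1+0.5/C = 1.0682
F_a = (F_max−F_min)/2 = 699 N; F_m = (F_max+F_min)/2 = 1011 N
τ_a = K_W·8F_aD/(πd³) = 1.2023 × 232.06 = 279 MPa
τ_m = K_s·8F_mD/(πd³) = 1.0682 × 335.64 = 358.52 MPa
Soderberg: 1/n_f = τ_a/S_se + τ_m/S_sy = 279/217 + 358.52/324 = 1.28571 + 1.10655 = 2.3923
n_f = 1/2.3923 = 0.418

0.418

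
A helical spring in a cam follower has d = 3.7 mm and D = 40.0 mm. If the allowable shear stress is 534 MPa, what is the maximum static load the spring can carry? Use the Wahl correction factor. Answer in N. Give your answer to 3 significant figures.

C = D/d = 40.0/3.7 = 10.8108
K_W = (4C−1)/(4C−4) + 0.615/C = 42.243/39.243 + 0.0569 = 1.1333
τ_max = K·8FD/(πd³) → F_max = τ_allow·πd³/(8DK)
F_max = 534·π·3.7³/(8·40.0·1.1333) = 84976/362.67 = 234.31 N

234 N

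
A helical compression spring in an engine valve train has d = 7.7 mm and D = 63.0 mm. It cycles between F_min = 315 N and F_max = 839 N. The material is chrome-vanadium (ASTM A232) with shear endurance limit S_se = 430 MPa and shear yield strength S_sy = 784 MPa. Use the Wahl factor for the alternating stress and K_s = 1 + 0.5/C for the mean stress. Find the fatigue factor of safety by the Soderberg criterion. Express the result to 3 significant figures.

1.90

C = D/d = 63.0/7.7 = 8.1818; K_W = (4C−1)/(4C−4)+0.615/C = 1.1796; K_s = 1+0.5/C = 1.0611
F_a = (F_max−F_min)/2 = 262 N; F_m = (F_max+F_min)/2 = 577 N
τ_a = K_W·8F_aD/(πd³) = 1.1796 × 92.068 = 108.6 MPa
τ_m = K_s·8F_mD/(πd³) = 1.0611 × 202.76 = 215.15 MPa
Soderberg: 1/n_f = τ_a/S_se + τ_m/S_sy = 108.6/430 + 215.15/784 = 0.25257 + 0.27443 = 0.52699
n_f = 1/0.52699 = 1.898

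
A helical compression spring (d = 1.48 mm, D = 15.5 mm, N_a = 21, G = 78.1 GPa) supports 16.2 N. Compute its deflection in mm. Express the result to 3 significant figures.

k = Gd⁴/(8D³N_a) = (78.1×10³)(1.48⁴)/(8·15.5³·21) = 0.59895 N/mm
δ = F/k = 16.2 / 0.59895 = 27.047 mm

27.0 mm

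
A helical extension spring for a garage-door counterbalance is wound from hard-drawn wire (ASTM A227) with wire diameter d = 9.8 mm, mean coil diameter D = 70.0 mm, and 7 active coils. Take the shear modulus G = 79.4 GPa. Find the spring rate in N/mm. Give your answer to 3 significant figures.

k = Gd⁴/(8D³N_a) = (79.4×10³ × 9.8⁴) / (8 × 70.0³ × 7)
  = 7.3236e+08 / 1.9208e+07 = 38.128 N/mm

38.1 N/mm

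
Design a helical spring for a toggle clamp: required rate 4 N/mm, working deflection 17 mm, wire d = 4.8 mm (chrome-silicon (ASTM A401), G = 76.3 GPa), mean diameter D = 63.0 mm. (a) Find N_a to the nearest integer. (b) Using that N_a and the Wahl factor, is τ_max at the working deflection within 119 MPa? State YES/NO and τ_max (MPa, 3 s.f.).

(a) 5 coils; (b) YES, τ_max = 111 MPa

N_a = Gd⁴/(8D³k) = (76.3×10³)(4.8⁴)/(8·63.0³·4) = 5.062 → N_a = 5
Actual rate k = Gd⁴/(8D³·5) = 4.0496 N/mm
Working load F = kδ = 4.0496·17 = 68.843 N
C = 63.0/4.8 = 13.1250; K_W = (4C−1)/(4C−4)+0.615/C = 1.1087
τ_max = K_W·8FD/(πd³) = 1.1087·99.865 = 110.72 MPa
τ_max ≤ 119 MPa → acceptable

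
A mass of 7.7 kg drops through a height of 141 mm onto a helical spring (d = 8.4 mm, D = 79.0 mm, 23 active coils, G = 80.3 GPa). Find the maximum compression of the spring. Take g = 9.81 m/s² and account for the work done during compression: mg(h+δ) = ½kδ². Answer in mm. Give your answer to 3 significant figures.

k = Gd⁴/(8D³N_a) = (80.3×10³)(8.4⁴)/(8·79.0³·23) = 4.4069 N/mm
W = mg = 7.7 × 9.81 = 75.537 N
½kδ² − Wδ − Wh = 0 → δ = (W + √(W² + 2kWh))/k
δ = (75.537 + √(5705.8 + 93873.4))/4.4069 = (75.537 + 315.56)/4.4069 = 88.747 mm

88.7 mm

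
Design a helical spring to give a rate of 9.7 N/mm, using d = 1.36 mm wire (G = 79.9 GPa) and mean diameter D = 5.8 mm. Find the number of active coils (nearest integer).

N_a = Gd⁴/(8D³k) = (79.9×10³ × 1.36⁴)/(8 × 5.8³ × 9.7)
    = 273340 / 15140.7 = 18.05 → 18 coils

18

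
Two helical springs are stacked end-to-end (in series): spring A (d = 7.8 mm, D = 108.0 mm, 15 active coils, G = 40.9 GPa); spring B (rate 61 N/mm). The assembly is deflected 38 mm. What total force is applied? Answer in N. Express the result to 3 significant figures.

37.4 N

k_A = Gd⁴/(8D³N_a) = (40.9×10³)(7.8⁴)/(8·108.0³·15) = 1.0015 N/mm
Series: 1/k_eq = 1/1.0015 + 1/61 = 1.0149; k_eq = 0.98532 N/mm
F = k_eq·δ = 0.98532·38 = 37.442 N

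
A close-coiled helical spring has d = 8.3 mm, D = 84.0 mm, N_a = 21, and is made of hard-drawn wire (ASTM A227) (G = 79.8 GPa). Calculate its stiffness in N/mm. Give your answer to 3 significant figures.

k = Gd⁴/(8D³N_a) = (79.8×10³ × 8.3⁴) / (8 × 84.0³ × 21)
  = 3.78717e+08 / 9.95743e+07 = 3.8034 N/mm

3.80 N/mm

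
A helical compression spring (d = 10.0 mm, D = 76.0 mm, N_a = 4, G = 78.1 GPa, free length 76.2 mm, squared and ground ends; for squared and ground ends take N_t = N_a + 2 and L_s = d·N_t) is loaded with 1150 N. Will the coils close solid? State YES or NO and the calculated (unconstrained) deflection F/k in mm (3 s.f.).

YES, δ = 20.7 mm

k = Gd⁴/(8D³N_a) = (78.1×10³)(10.0⁴)/(8·76.0³·4) = 55.598 N/mm
N_t = 6; L_s = 10.0·6 = 60 mm; δ_solid = L₀ − L_s = 76.2 − 60 = 16.2 mm
δ = F/k = 1150/55.598 = 20.684 mm
δ ≥ δ_solid → spring goes solid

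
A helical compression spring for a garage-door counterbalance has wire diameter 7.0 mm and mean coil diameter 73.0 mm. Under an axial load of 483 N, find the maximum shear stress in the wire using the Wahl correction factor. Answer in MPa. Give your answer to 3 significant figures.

Spring index C = D/d = 73.0/7.0 = 10.4286
K_W = (4C−1)/(4C−4) + 0.615/C = 40.714/37.714 + 0.0590 = 1.1385
τ₀ = 8FD/(πd³) = 8·483·73.0/(π·7.0³) = 282072/1077.6 = 261.77 MPa
τ_max = K·τ₀ = 1.1385 × 261.77 = 298.03 MPa

298 MPa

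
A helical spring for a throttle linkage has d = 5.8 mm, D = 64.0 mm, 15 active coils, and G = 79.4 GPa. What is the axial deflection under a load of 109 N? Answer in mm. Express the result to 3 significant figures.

k = Gd⁴/(8D³N_a) = (79.4×10³)(5.8⁴)/(8·64.0³·15) = 2.8563 N/mm
δ = F/k = 109 / 2.8563 = 38.161 mm

38.2 mm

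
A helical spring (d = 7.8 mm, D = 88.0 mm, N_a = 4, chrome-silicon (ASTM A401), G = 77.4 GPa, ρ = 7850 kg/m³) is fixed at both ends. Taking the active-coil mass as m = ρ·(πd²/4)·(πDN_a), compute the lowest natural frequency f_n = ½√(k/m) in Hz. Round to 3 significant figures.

89.0 Hz

k = Gd⁴/(8D³N_a) = (77.4×10³)(7.8⁴)/(8·88.0³·4) = 13.138 N/mm = 13138 N/m
Wire length L = πDN_a = π·88.0·4 = 1105.8 mm
m = ρ·(πd²/4)·L = 7850 × 47.784×10⁻⁶ m² × 1.1058 m = 0.4148 kg
f_n = ½√(k/m) = 0.5·√(13138/0.4148) = 0.5·√(31672) = 88.984 Hz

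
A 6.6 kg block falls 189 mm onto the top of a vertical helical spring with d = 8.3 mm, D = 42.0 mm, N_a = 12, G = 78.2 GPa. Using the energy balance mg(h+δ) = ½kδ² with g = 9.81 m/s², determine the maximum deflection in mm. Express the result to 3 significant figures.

k = Gd⁴/(8D³N_a) = (78.2×10³)(8.3⁴)/(8·42.0³·12) = 52.18 N/mm
W = mg = 6.6 × 9.81 = 64.746 N
½kδ² − Wδ − Wh = 0 → δ = (W + √(W² + 2kWh))/k
δ = (64.746 + √(4192 + 1.27704e+06))/52.18 = (64.746 + 1131.9)/52.18 = 22.934 mm

22.9 mm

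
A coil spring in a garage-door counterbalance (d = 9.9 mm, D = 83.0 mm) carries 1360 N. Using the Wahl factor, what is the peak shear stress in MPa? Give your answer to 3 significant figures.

Spring index C = D/d = 83.0/9.9 = 8.3838
K_W = (4C−1)/(4C−4) + 0.615/C = 32.535/29.535 + 0.0734 = 1.1749
τ₀ = 8FD/(πd³) = 8·1360·83.0/(π·9.9³) = 903040/3048.3 = 296.25 MPa
τ_max = K·τ₀ = 1.1749 × 296.25 = 348.07 MPa

348 MPa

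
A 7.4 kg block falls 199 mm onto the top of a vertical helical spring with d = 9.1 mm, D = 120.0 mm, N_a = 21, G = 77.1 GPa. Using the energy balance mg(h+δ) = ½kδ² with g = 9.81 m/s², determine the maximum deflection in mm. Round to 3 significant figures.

172 mm

k = Gd⁴/(8D³N_a) = (77.1×10³)(9.1⁴)/(8·120.0³·21) = 1.8212 N/mm
W = mg = 7.4 × 9.81 = 72.594 N
½kδ² − Wδ − Wh = 0 → δ = (W + √(W² + 2kWh))/k
δ = (72.594 + √(5269.9 + 52620))/1.8212 = (72.594 + 240.6)/1.8212 = 171.97 mm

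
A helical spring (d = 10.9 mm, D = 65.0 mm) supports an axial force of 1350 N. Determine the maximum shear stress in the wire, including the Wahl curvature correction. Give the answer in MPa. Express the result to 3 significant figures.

216 MPa

Spring index C = D/d = 65.0/10.9 = 5.9633
K_W = (4C−1)/(4C−4) + 0.615/C = 22.853/19.853 + 0.1031 = 1.2542
τ₀ = 8FD/(πd³) = 8·1350·65.0/(π·10.9³) = 702000/4068.5 = 172.55 MPa
τ_max = K·τ₀ = 1.2542 × 172.55 = 216.42 MPa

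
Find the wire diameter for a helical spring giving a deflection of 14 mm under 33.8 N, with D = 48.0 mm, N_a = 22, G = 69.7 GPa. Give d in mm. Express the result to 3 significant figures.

5.10 mm

Required rate k = F/δ = 33.8/14 = 2.4143 N/mm
d = (8D³N_a·k / G)^(1/4) = (8·48.0³·22·2.4143 / (69.7×10³))^0.25
  = (674.21)^0.25 = 5.0956 mm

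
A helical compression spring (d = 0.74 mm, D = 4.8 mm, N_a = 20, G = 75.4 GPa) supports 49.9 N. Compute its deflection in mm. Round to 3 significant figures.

39.1 mm

k = Gd⁴/(8D³N_a) = (75.4×10³)(0.74⁴)/(8·4.8³·20) = 1.2778 N/mm
δ = F/k = 49.9 / 1.2778 = 39.052 mm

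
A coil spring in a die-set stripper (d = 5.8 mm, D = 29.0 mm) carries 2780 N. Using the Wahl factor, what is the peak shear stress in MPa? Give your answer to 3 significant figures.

1380 MPa

Spring index C = D/d = 29.0/5.8 = 5.0000
K_W = (4C−1)/(4C−4) + 0.615/C = 19.000/16.000 + 0.1230 = 1.3105
τ₀ = 8FD/(πd³) = 8·2780·29.0/(π·5.8³) = 644960/612.96 = 1052.2 MPa
τ_max = K·τ₀ = 1.3105 × 1052.2 = 1378.9 MPa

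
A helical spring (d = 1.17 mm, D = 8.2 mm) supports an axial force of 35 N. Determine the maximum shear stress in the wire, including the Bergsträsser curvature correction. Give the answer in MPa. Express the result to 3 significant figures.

547 MPa

Spring index C = D/d = 8.2/1.17 = 7.0085
K_B = (4C+2)/(4C−3) = 30.034/25.034 = 1.1997
τ₀ = 8FD/(πd³) = 8·35·8.2/(π·1.17³) = 2296/5.0316 = 456.31 MPa
τ_max = K·τ₀ = 1.1997 × 456.31 = 547.45 MPa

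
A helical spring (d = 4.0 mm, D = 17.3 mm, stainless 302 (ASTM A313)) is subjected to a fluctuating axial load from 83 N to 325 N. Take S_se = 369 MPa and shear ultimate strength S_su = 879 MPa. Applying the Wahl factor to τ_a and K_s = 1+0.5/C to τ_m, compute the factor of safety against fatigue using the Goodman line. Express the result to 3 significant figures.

C = D/d = 17.3/4.0 = 4.3250; K_W = (4C−1)/(4C−4)+0.615/C = 1.3678; K_s = 1+0.5/C = 1.1156
F_a = (F_max−F_min)/2 = 121 N; F_m = (F_max+F_min)/2 = 204 N
τ_a = K_W·8F_aD/(πd³) = 1.3678 × 83.29 = 113.92 MPa
τ_m = K_s·8F_mD/(πd³) = 1.1156 × 140.42 = 156.66 MPa
Goodman: 1/n_f = τ_a/S_se + τ_m/S_su = 113.92/369 + 156.66/879 = 0.30873 + 0.17822 = 0.48695
n_f = 1/0.48695 = 2.054

2.05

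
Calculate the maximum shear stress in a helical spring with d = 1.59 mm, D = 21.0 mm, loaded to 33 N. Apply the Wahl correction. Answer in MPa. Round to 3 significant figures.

Spring index C = D/d = 21.0/1.59 = 13.2075
K_W = (4C−1)/(4C−4) + 0.615/C = 51.830/48.830 + 0.0466 = 1.1080
τ₀ = 8FD/(πd³) = 8·33·21.0/(π·1.59³) = 5544/12.628 = 439.02 MPa
τ_max = K·τ₀ = 1.1080 × 439.02 = 486.43 MPa

486 MPa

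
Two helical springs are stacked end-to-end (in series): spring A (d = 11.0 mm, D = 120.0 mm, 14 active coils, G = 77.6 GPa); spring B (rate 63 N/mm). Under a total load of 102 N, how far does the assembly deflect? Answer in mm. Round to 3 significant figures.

19.0 mm

k_A = Gd⁴/(8D³N_a) = (77.6×10³)(11.0⁴)/(8·120.0³·14) = 5.8704 N/mm
Series: 1/k_eq = 1/5.8704 + 1/63 = 0.18622; k_eq = 5.3701 N/mm
δ = F/k_eq = 102/5.3701 = 18.994 mm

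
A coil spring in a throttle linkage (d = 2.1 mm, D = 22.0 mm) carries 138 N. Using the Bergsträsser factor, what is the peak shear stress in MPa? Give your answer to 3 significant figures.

Spring index C = D/d = 22.0/2.1 = 10.4762
K_B = (4C+2)/(4C−3) = 43.905/38.905 = 1.1285
τ₀ = 8FD/(πd³) = 8·138·22.0/(π·2.1³) = 24288/29.094 = 834.8 MPa
τ_max = K·τ₀ = 1.1285 × 834.8 = 942.09 MPa

942 MPa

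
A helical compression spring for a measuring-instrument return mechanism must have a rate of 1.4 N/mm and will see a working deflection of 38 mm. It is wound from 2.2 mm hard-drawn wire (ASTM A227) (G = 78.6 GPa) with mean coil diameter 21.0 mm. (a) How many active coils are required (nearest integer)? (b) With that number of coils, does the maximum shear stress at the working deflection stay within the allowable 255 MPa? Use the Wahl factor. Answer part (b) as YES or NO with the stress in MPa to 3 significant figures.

(a) 18 coils; (b) NO, τ_max = 304 MPa

N_a = Gd⁴/(8D³k) = (78.6×10³)(2.2⁴)/(8·21.0³·1.4) = 17.75 → N_a = 18
Actual rate k = Gd⁴/(8D³·18) = 1.3807 N/mm
Working load F = kδ = 1.3807·38 = 52.466 N
C = 21.0/2.2 = 9.5455; K_W = (4C−1)/(4C−4)+0.615/C = 1.1522
τ_max = K_W·8FD/(πd³) = 1.1522·263.49 = 303.59 MPa
τ_max > 255 MPa → exceeds allowable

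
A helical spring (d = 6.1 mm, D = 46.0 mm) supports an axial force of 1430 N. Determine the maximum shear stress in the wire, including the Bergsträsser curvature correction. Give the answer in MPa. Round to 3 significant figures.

Spring index C = D/d = 46.0/6.1 = 7.5410
K_B = (4C+2)/(4C−3) = 32.164/27.164 = 1.1841
τ₀ = 8FD/(πd³) = 8·1430·46.0/(π·6.1³) = 526240/713.08 = 737.98 MPa
τ_max = K·τ₀ = 1.1841 × 737.98 = 873.82 MPa

874 MPa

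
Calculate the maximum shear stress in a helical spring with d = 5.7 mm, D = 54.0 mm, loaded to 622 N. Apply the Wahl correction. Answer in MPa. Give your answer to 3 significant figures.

533 MPa

Spring index C = D/d = 54.0/5.7 = 9.4737
K_W = (4C−1)/(4C−4) + 0.615/C = 36.895/33.895 + 0.0649 = 1.1534
τ₀ = 8FD/(πd³) = 8·622·54.0/(π·5.7³) = 268704/581.8 = 461.85 MPa
τ_max = K·τ₀ = 1.1534 × 461.85 = 532.71 MPa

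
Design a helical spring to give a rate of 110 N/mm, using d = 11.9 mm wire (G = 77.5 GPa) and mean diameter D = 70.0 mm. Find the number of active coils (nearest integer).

N_a = Gd⁴/(8D³k) = (77.5×10³ × 11.9⁴)/(8 × 70.0³ × 110)
    = 1.55414e+09 / 3.0184e+08 = 5.149 → 5 coils

5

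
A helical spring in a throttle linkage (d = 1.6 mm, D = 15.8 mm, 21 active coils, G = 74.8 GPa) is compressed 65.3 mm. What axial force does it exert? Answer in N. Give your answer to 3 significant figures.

k = Gd⁴/(8D³N_a) = (74.8×10³)(1.6⁴)/(8·15.8³·21) = 0.73978 N/mm
F = k·δ = 0.73978 × 65.3 = 48.307 N

48.3 N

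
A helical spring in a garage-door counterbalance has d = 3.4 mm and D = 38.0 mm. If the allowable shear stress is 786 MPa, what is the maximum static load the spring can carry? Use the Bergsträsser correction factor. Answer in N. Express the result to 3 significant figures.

285 N

C = D/d = 38.0/3.4 = 11.1765
K_B = (4C+2)/(4C−3) = 46.706/41.706 = 1.1199
τ_max = K·8FD/(πd³) → F_max = τ_allow·πd³/(8DK)
F_max = 786·π·3.4³/(8·38.0·1.1199) = 97053/340.45 = 285.08 N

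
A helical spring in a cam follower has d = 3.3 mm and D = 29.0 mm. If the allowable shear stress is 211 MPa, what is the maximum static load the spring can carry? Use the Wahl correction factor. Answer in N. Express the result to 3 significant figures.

88.0 N

C = D/d = 29.0/3.3 = 8.7879
K_W = (4C−1)/(4C−4) + 0.615/C = 34.152/31.152 + 0.0700 = 1.1663
τ_max = K·8FD/(πd³) → F_max = τ_allow·πd³/(8DK)
F_max = 211·π·3.3³/(8·29.0·1.1663) = 23822/270.58 = 88.04 N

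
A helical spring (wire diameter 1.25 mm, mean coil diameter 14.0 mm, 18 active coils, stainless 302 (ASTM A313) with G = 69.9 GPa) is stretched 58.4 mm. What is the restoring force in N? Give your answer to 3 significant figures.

25.2 N

k = Gd⁴/(8D³N_a) = (69.9×10³)(1.25⁴)/(8·14.0³·18) = 0.43189 N/mm
F = k·δ = 0.43189 × 58.4 = 25.222 N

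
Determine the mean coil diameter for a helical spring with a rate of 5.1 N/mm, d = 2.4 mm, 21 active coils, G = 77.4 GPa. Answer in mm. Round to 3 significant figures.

14.4 mm

D = (Gd⁴/(8N_a·k))^(1/3) = (77.4×10³·2.4⁴/(8·21·5.1))^(1/3)
  = (2997.14)^(1/3) = 14.4179 mm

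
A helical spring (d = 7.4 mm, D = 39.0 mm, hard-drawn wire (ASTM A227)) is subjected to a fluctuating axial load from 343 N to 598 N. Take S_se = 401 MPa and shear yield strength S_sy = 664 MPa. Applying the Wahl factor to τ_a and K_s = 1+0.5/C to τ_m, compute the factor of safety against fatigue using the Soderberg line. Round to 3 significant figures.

C = D/d = 39.0/7.4 = 5.2703; K_W = (4C−1)/(4C−4)+0.615/C = 1.2923; K_s = 1+0.5/C = 1.0949
F_a = (F_max−F_min)/2 = 127.5 N; F_m = (F_max+F_min)/2 = 470.5 N
τ_a = K_W·8F_aD/(πd³) = 1.2923 × 31.248 = 40.382 MPa
τ_m = K_s·8F_mD/(πd³) = 1.0949 × 115.31 = 126.25 MPa
Soderberg: 1/n_f = τ_a/S_se + τ_m/S_sy = 40.382/401 + 126.25/664 = 0.10070 + 0.19014 = 0.29084
n_f = 1/0.29084 = 3.438

3.44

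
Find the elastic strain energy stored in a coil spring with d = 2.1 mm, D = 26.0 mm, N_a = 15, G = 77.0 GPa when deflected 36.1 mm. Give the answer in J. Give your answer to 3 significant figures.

k = Gd⁴/(8D³N_a) = (77.0×10³)(2.1⁴)/(8·26.0³·15) = 0.71001 N/mm
U = ½kδ² = 0.5 × 0.71001 × 36.1² = 462.65 N·mm = 0.46265 J

0.463 J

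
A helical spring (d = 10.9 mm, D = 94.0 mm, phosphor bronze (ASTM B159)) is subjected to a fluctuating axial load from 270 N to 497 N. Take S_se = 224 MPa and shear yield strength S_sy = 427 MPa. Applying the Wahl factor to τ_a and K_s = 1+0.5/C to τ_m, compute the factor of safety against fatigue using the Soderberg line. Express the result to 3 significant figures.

3.51

C = D/d = 94.0/10.9 = 8.6239; K_W = (4C−1)/(4C−4)+0.615/C = 1.1697; K_s = 1+0.5/C = 1.0580
F_a = (F_max−F_min)/2 = 113.5 N; F_m = (F_max+F_min)/2 = 383.5 N
τ_a = K_W·8F_aD/(πd³) = 1.1697 × 20.979 = 24.539 MPa
τ_m = K_s·8F_mD/(πd³) = 1.0580 × 70.885 = 74.995 MPa
Soderberg: 1/n_f = τ_a/S_se + τ_m/S_sy = 24.539/224 + 74.995/427 = 0.10955 + 0.17563 = 0.28518
n_f = 1/0.28518 = 3.507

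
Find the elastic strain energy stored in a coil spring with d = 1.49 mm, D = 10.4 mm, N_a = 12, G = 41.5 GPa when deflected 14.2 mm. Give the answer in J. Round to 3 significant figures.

0.191 J

k = Gd⁴/(8D³N_a) = (41.5×10³)(1.49⁴)/(8·10.4³·12) = 1.8942 N/mm
U = ½kδ² = 0.5 × 1.8942 × 14.2² = 190.97 N·mm = 0.19097 J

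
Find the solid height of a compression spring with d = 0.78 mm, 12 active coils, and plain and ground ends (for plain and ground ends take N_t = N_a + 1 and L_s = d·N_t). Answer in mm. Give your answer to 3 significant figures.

plain and ground ends: N_t = N_a + 1 = 12 + 1 = 13
L_s = d·N_t = 0.78 × 13 = 10.14 mm

10.1 mm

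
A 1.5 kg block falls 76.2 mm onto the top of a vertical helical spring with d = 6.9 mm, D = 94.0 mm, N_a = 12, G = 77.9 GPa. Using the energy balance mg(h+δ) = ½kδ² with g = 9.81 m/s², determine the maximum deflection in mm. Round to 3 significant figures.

k = Gd⁴/(8D³N_a) = (77.9×10³)(6.9⁴)/(8·94.0³·12) = 2.2145 N/mm
W = mg = 1.5 × 9.81 = 14.715 N
½kδ² − Wδ − Wh = 0 → δ = (W + √(W² + 2kWh))/k
δ = (14.715 + √(216.53 + 4966.2))/2.2145 = (14.715 + 71.991)/2.2145 = 39.154 mm

39.2 mm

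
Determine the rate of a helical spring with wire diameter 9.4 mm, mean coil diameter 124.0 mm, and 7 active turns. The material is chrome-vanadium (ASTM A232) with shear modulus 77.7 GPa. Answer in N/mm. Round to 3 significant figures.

5.68 N/mm

k = Gd⁴/(8D³N_a) = (77.7×10³ × 9.4⁴) / (8 × 124.0³ × 7)
  = 6.06642e+08 / 1.06771e+08 = 5.6817 N/mm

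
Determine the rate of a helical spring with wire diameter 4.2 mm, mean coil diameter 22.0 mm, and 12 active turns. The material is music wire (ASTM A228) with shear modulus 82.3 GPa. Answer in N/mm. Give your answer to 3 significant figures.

25.1 N/mm

k = Gd⁴/(8D³N_a) = (82.3×10³ × 4.2⁴) / (8 × 22.0³ × 12)
  = 2.56093e+07 / 1.02221e+06 = 25.053 N/mm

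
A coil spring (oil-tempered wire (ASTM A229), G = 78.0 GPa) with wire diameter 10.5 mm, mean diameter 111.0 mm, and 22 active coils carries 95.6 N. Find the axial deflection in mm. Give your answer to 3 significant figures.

24.3 mm

k = Gd⁴/(8D³N_a) = (78.0×10³)(10.5⁴)/(8·111.0³·22) = 3.9389 N/mm
δ = F/k = 95.6 / 3.9389 = 24.271 mm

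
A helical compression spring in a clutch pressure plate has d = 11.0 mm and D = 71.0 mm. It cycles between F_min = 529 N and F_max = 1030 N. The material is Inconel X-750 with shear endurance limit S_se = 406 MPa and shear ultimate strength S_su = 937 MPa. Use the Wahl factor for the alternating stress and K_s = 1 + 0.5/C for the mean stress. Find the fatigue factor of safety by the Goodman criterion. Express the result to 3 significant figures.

4.44

C = D/d = 71.0/11.0 = 6.4545; K_W = (4C−1)/(4C−4)+0.615/C = 1.2328; K_s = 1+0.5/C = 1.0775
F_a = (F_max−F_min)/2 = 250.5 N; F_m = (F_max+F_min)/2 = 779.5 N
τ_a = K_W·8F_aD/(πd³) = 1.2328 × 34.027 = 41.948 MPa
τ_m = K_s·8F_mD/(πd³) = 1.0775 × 105.89 = 114.09 MPa
Goodman: 1/n_f = τ_a/S_se + τ_m/S_su = 41.948/406 + 114.09/937 = 0.10332 + 0.12176 = 0.22508
n_f = 1/0.22508 = 4.443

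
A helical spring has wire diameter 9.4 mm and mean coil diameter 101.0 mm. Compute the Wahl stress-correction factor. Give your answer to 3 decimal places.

1.134

C = D/d = 101.0/9.4 = 10.7447
K_W = (4C−1)/(4C−4) + 0.615/C = 41.979/38.979 + 0.0572 = 1.1342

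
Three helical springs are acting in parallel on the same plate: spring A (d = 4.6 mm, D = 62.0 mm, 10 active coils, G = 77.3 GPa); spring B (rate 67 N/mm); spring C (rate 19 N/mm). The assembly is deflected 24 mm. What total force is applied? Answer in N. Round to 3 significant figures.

k_A = Gd⁴/(8D³N_a) = (77.3×10³)(4.6⁴)/(8·62.0³·10) = 1.8153 N/mm
Parallel: k_eq = 1.8153 + 67 + 19 = 87.815 N/mm
F = k_eq·δ = 87.815·24 = 2107.6 N

2110 N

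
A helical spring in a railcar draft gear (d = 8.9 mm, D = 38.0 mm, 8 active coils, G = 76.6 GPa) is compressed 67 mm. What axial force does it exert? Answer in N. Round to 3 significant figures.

9170 N

k = Gd⁴/(8D³N_a) = (76.6×10³)(8.9⁴)/(8·38.0³·8) = 136.85 N/mm
F = k·δ = 136.85 × 67 = 9169.2 N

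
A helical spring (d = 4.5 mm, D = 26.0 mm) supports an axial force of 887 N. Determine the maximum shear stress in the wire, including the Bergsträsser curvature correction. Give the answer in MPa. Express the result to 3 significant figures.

Spring index C = D/d = 26.0/4.5 = 5.7778
K_B = (4C+2)/(4C−3) = 25.111/20.111 = 1.2486
τ₀ = 8FD/(πd³) = 8·887·26.0/(π·4.5³) = 184496/286.28 = 644.47 MPa
τ_max = K·τ₀ = 1.2486 × 644.47 = 804.69 MPa

805 MPa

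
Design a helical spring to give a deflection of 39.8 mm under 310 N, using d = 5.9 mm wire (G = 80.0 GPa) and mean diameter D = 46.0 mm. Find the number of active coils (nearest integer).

Required rate k = F/δ = 310/39.8 = 7.7889 N/mm
N_a = Gd⁴/(8D³k) = (80.0×10³ × 5.9⁴)/(8 × 46.0³ × 7.7889)
    = 9.69389e+07 / 6.06516e+06 = 15.98 → 16 coils

16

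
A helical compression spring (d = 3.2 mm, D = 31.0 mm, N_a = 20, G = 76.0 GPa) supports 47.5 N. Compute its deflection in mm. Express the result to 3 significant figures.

k = Gd⁴/(8D³N_a) = (76.0×10³)(3.2⁴)/(8·31.0³·20) = 1.6719 N/mm
δ = F/k = 47.5 / 1.6719 = 28.411 mm

28.4 mm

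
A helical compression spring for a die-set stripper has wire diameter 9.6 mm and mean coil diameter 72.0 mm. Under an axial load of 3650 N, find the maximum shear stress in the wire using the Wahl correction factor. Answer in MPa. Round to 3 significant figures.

906 MPa

Spring index C = D/d = 72.0/9.6 = 7.5000
K_W = (4C−1)/(4C−4) + 0.615/C = 29.000/26.000 + 0.0820 = 1.1974
τ₀ = 8FD/(πd³) = 8·3650·72.0/(π·9.6³) = 2.1024e+06/2779.5 = 756.4 MPa
τ_max = K·τ₀ = 1.1974 × 756.4 = 905.7 MPa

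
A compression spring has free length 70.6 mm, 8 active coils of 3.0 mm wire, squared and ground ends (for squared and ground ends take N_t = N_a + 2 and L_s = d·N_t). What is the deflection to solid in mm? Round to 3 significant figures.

N_t = 10; L_s = 3.0·10 = 30 mm
δ_solid = L₀ − L_s = 70.6 − 30 = 40.6 mm

40.6 mm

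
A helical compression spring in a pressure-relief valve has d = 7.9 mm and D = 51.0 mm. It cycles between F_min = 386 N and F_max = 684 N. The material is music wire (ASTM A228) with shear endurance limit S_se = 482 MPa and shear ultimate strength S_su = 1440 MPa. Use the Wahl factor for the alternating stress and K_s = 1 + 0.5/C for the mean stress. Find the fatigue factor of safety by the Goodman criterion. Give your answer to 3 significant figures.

4.86

C = D/d = 51.0/7.9 = 6.4557; K_W = (4C−1)/(4C−4)+0.615/C = 1.2327; K_s = 1+0.5/C = 1.0775
F_a = (F_max−F_min)/2 = 149 N; F_m = (F_max+F_min)/2 = 535 N
τ_a = K_W·8F_aD/(πd³) = 1.2327 × 39.248 = 48.382 MPa
τ_m = K_s·8F_mD/(πd³) = 1.0775 × 140.92 = 151.84 MPa
Goodman: 1/n_f = τ_a/S_se + τ_m/S_su = 48.382/482 + 151.84/1440 = 0.10038 + 0.10544 = 0.20582
n_f = 1/0.20582 = 4.859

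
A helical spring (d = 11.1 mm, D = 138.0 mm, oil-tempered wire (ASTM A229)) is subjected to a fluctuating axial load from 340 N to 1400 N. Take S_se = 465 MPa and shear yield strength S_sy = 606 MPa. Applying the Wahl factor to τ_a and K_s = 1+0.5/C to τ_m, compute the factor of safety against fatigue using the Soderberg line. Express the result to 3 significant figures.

C = D/d = 138.0/11.1 = 12.4324; K_W = (4C−1)/(4C−4)+0.615/C = 1.1151; K_s = 1+0.5/C = 1.0402
F_a = (F_max−F_min)/2 = 530 N; F_m = (F_max+F_min)/2 = 870 N
τ_a = K_W·8F_aD/(πd³) = 1.1151 × 136.18 = 151.85 MPa
τ_m = K_s·8F_mD/(πd³) = 1.0402 × 223.55 = 232.54 MPa
Soderberg: 1/n_f = τ_a/S_se + τ_m/S_sy = 151.85/465 + 232.54/606 = 0.32657 + 0.38373 = 0.7103
n_f = 1/0.7103 = 1.408

1.41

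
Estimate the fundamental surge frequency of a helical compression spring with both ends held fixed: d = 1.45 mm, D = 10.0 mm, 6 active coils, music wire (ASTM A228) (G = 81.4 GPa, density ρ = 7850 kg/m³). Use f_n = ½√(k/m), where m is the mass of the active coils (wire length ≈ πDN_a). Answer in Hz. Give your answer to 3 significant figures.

k = Gd⁴/(8D³N_a) = (81.4×10³)(1.45⁴)/(8·10.0³·6) = 7.4964 N/mm = 7496.4 N/m
Wire length L = πDN_a = π·10.0·6 = 188.5 mm
m = ρ·(πd²/4)·L = 7850 × 1.6513×10⁻⁶ m² × 0.1885 m = 0.0024434 kg
f_n = ½√(k/m) = 0.5·√(7496.4/0.0024434) = 0.5·√(3.068e+06) = 875.79 Hz

876 Hz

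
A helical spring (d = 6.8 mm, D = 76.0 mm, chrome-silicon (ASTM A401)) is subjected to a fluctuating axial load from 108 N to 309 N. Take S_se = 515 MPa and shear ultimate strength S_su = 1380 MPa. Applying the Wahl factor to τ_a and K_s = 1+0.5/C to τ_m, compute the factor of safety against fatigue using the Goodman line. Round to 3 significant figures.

C = D/d = 76.0/6.8 = 11.1765; K_W = (4C−1)/(4C−4)+0.615/C = 1.1287; K_s = 1+0.5/C = 1.0447
F_a = (F_max−F_min)/2 = 100.5 N; F_m = (F_max+F_min)/2 = 208.5 N
τ_a = K_W·8F_aD/(πd³) = 1.1287 × 61.858 = 69.82 MPa
τ_m = K_s·8F_mD/(πd³) = 1.0447 × 128.33 = 134.07 MPa
Goodman: 1/n_f = τ_a/S_se + τ_m/S_su = 69.82/515 + 134.07/1380 = 0.13557 + 0.09715 = 0.23273
n_f = 1/0.23273 = 4.297

4.30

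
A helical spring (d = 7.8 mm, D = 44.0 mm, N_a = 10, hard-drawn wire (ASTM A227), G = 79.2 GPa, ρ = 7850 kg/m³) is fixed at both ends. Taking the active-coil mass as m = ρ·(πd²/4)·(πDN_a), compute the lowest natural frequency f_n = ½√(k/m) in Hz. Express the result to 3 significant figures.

k = Gd⁴/(8D³N_a) = (79.2×10³)(7.8⁴)/(8·44.0³·10) = 43.019 N/mm = 43019 N/m
Wire length L = πDN_a = π·44.0·10 = 1382.3 mm
m = ρ·(πd²/4)·L = 7850 × 47.784×10⁻⁶ m² × 1.3823 m = 0.5185 kg
f_n = ½√(k/m) = 0.5·√(43019/0.5185) = 0.5·√(82967) = 144.02 Hz

144 Hz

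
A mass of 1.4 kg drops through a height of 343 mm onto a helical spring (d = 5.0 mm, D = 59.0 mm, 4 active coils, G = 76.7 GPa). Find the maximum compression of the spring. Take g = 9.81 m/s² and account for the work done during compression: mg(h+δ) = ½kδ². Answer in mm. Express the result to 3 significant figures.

k = Gd⁴/(8D³N_a) = (76.7×10³)(5.0⁴)/(8·59.0³·4) = 7.2941 N/mm
W = mg = 1.4 × 9.81 = 13.734 N
½kδ² − Wδ − Wh = 0 → δ = (W + √(W² + 2kWh))/k
δ = (13.734 + √(188.62 + 68721.2))/7.2941 = (13.734 + 262.51)/7.2941 = 37.872 mm

37.9 mm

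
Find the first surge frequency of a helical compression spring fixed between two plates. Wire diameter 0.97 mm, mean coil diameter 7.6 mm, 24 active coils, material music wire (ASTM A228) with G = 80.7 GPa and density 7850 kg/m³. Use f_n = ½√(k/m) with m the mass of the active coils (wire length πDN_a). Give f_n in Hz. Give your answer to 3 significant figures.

252 Hz

k = Gd⁴/(8D³N_a) = (80.7×10³)(0.97⁴)/(8·7.6³·24) = 0.84765 N/mm = 847.65 N/m
Wire length L = πDN_a = π·7.6·24 = 573.03 mm
m = ρ·(πd²/4)·L = 7850 × 0.73898×10⁻⁶ m² × 0.57303 m = 0.0033241 kg
f_n = ½√(k/m) = 0.5·√(847.65/0.0033241) = 0.5·√(2.55e+05) = 252.49 Hz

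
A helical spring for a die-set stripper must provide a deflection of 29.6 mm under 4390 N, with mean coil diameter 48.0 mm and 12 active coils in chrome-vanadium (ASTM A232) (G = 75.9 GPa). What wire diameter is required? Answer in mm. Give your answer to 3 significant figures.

12.0 mm

Required rate k = F/δ = 4390/29.6 = 148.31 N/mm
d = (8D³N_a·k / G)^(1/4) = (8·48.0³·12·148.31 / (75.9×10³))^0.25
  = (20746)^0.25 = 12.0014 mm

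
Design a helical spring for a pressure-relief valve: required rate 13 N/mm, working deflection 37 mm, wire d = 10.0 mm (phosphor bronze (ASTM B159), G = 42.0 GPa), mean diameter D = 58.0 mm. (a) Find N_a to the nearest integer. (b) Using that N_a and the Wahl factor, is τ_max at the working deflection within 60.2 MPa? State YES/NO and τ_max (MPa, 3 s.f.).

(a) 21 coils; (b) NO, τ_max = 88.4 MPa

N_a = Gd⁴/(8D³k) = (42.0×10³)(10.0⁴)/(8·58.0³·13) = 20.7 → N_a = 21
Actual rate k = Gd⁴/(8D³·21) = 12.813 N/mm
Working load F = kδ = 12.813·37 = 474.09 N
C = 58.0/10.0 = 5.8000; K_W = (4C−1)/(4C−4)+0.615/C = 1.2623
τ_max = K_W·8FD/(πd³) = 1.2623·70.021 = 88.386 MPa
τ_max > 60.2 MPa → exceeds allowable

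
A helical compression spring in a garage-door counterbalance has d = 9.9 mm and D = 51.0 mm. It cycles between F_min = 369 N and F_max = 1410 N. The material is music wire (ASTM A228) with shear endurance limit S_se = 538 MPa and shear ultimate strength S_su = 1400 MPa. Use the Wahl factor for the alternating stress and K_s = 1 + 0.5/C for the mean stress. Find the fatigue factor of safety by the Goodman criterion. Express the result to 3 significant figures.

C = D/d = 51.0/9.9 = 5.1515; K_W = (4C−1)/(4C−4)+0.615/C = 1.3000; K_s = 1+0.5/C = 1.0971
F_a = (F_max−F_min)/2 = 520.5 N; F_m = (F_max+F_min)/2 = 889.5 N
τ_a = K_W·8F_aD/(πd³) = 1.3000 × 69.667 = 90.569 MPa
τ_m = K_s·8F_mD/(πd³) = 1.0971 × 119.06 = 130.61 MPa
Goodman: 1/n_f = τ_a/S_se + τ_m/S_su = 90.569/538 + 130.61/1400 = 0.16834 + 0.09329 = 0.26164
n_f = 1/0.26164 = 3.822

3.82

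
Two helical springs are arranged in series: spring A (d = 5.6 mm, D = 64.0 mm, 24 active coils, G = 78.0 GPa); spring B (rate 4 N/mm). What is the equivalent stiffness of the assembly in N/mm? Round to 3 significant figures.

k_A = Gd⁴/(8D³N_a) = (78.0×10³)(5.6⁴)/(8·64.0³·24) = 1.5241 N/mm
Series: 1/k_eq = 1/1.5241 + 1/4 = 0.90614; k_eq = 1.1036 N/mm

1.10 N/mm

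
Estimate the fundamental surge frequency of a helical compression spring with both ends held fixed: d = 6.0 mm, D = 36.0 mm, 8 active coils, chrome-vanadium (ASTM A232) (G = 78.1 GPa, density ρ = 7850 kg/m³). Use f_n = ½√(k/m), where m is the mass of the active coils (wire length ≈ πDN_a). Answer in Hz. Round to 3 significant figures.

k = Gd⁴/(8D³N_a) = (78.1×10³)(6.0⁴)/(8·36.0³·8) = 33.898 N/mm = 33898 N/m
Wire length L = πDN_a = π·36.0·8 = 904.78 mm
m = ρ·(πd²/4)·L = 7850 × 28.274×10⁻⁶ m² × 0.90478 m = 0.20082 kg
f_n = ½√(k/m) = 0.5·√(33898/0.20082) = 0.5·√(1.688e+05) = 205.42 Hz

205 Hz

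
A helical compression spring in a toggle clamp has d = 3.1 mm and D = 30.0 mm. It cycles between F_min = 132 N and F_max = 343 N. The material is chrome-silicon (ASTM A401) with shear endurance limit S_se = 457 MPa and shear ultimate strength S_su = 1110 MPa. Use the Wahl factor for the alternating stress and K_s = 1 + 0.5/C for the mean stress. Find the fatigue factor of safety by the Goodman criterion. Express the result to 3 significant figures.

C = D/d = 30.0/3.1 = 9.6774; K_W = (4C−1)/(4C−4)+0.615/C = 1.1500; K_s = 1+0.5/C = 1.0517
F_a = (F_max−F_min)/2 = 105.5 N; F_m = (F_max+F_min)/2 = 237.5 N
τ_a = K_W·8F_aD/(πd³) = 1.1500 × 270.54 = 311.11 MPa
τ_m = K_s·8F_mD/(πd³) = 1.0517 × 609.03 = 640.5 MPa
Goodman: 1/n_f = τ_a/S_se + τ_m/S_su = 311.11/457 + 640.5/1110 = 0.68077 + 0.57703 = 1.2578
n_f = 1/1.2578 = 0.795

0.795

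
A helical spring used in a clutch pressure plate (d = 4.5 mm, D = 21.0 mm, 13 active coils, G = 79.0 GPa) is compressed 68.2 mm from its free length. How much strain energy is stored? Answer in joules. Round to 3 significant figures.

78.2 J

k = Gd⁴/(8D³N_a) = (79.0×10³)(4.5⁴)/(8·21.0³·13) = 33.635 N/mm
U = ½kδ² = 0.5 × 33.635 × 68.2² = 78221 N·mm = 78.221 J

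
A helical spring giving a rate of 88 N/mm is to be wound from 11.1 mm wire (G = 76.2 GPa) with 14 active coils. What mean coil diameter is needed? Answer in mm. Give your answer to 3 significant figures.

49.0 mm

D = (Gd⁴/(8N_a·k))^(1/3) = (76.2×10³·11.1⁴/(8·14·88))^(1/3)
  = (117367)^(1/3) = 48.9608 mm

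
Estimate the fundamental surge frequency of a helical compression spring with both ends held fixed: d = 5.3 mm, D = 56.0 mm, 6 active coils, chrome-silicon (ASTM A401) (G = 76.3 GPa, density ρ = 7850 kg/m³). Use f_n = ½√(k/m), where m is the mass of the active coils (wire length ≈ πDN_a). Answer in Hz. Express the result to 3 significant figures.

k = Gd⁴/(8D³N_a) = (76.3×10³)(5.3⁴)/(8·56.0³·6) = 7.142 N/mm = 7142 N/m
Wire length L = πDN_a = π·56.0·6 = 1055.6 mm
m = ρ·(πd²/4)·L = 7850 × 22.062×10⁻⁶ m² × 1.0556 m = 0.18281 kg
f_n = ½√(k/m) = 0.5·√(7142/0.18281) = 0.5·√(39068) = 98.828 Hz

98.8 Hz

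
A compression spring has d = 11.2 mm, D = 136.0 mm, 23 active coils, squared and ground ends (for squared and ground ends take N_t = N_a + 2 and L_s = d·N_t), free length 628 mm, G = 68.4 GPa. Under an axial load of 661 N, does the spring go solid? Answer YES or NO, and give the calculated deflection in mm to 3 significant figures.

k = Gd⁴/(8D³N_a) = (68.4×10³)(11.2⁴)/(8·136.0³·23) = 2.3254 N/mm
N_t = 25; L_s = 11.2·25 = 280 mm; δ_solid = L₀ − L_s = 628 − 280 = 348 mm
δ = F/k = 661/2.3254 = 284.25 mm
δ < δ_solid → spring does not go solid

NO, δ = 284 mm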